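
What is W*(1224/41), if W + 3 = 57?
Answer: 66096/41 ≈ 1612.1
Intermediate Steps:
W = 54 (W = -3 + 57 = 54)
W*(1224/41) = 54*(1224/41) = 66096/41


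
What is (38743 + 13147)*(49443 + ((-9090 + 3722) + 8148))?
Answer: 2709851470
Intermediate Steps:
(38743 + 13147)*(49443 + ((-9090 + 3722) + 8148)) = 51890*(49443 + (-5368 + 8148)) = 51890*(49443 + 2780) = 51890*52223 = 2709851470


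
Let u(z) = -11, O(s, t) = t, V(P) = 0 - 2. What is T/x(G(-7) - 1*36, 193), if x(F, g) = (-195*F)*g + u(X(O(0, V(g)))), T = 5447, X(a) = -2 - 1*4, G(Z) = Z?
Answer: 5447/1618294 ≈ 0.0033659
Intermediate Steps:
V(P) = -2
X(a) = -6 (X(a) = -2 - 4 = -6)
x(F, g) = -11 - 195*F*g (x(F, g) = (-195*F)*g - 11 = -195*F*g - 11 = -11 - 195*F*g)
T/x(G(-7) - 1*36, 193) = 5447/(-11 - 195*(-7 - 1*36)*193) = 5447/(-11 - 195*(-7 - 36)*193) = 5447/(-11 - 195*(-43)*193) = 5447/(-11 + 1618305) = 5447/1618294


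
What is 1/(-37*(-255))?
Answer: 1/9435 ≈ 0.00010599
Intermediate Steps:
1/(-37*(-255)) = 1/9435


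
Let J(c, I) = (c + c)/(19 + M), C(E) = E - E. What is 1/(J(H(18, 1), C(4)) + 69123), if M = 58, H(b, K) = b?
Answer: 77/5322507 ≈ 1.4467e-5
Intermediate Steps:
C(E) = 0
J(c, I) = 2*c/77 (J(c, I) = (c + c)/(19 + 58) = (2*c)/77 = (2*c)*(1/77) = 2*c/77)
1/(J(H(18, 1), C(4)) + 69123) = 1/((2/77)*18 + 69123) = 1/(36/77 + 69123) = 1/(5322507/77) = 77/5322507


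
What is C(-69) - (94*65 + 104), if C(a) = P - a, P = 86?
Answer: -6059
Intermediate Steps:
C(a) = 86 - a
C(-69) - (94*65 + 104) = (86 - 1*(-69)) - (94*65 + 104) = (86 + 69) - (6110 + 104) = 155 - 1*6214 = 155 - 6214 = -6059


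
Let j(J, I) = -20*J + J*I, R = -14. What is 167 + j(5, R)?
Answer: -3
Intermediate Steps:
j(J, I) = -20*J + I*J
167 + j(5, R) = 167 + 5*(-20 - 14) = 167 + 5*(-34) = 167 - 170 = -3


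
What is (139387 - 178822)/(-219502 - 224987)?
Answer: 13145/148163 ≈ 0.088720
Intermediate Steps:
(139387 - 178822)/(-219502 - 224987) = -39435/(-444489) = -39435*(-1/444489) = 13145/148163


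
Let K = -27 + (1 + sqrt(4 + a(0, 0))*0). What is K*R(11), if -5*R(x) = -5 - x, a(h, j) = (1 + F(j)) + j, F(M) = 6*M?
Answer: -416/5 ≈ -83.200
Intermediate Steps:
a(h, j) = 1 + 7*j (a(h, j) = (1 + 6*j) + j = 1 + 7*j)
R(x) = 1 + x/5 (R(x) = -(-5 - x)/5 = 1 + x/5)
K = -26 (K = -27 + (1 + sqrt(4 + (1 + 7*0))*0) = -27 + (1 + sqrt(4 + (1 + 0))*0) = -27 + (1 + sqrt(4 + 1)*0) = -27 + (1 + sqrt(5)*0) = -27 + (1 + 0) = -27 + 1 = -26)
K*R(11) = -26*(1 + (1/5)*11) = -26*(1 + 11/5) = -26*16/5 = -416/5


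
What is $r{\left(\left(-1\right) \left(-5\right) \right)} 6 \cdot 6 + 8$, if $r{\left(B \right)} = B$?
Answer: $188$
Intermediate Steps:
$r{\left(\left(-1\right) \left(-5\right) \right)} 6 \cdot 6 + 8 = \left(-1\right) \left(-5\right) 6 \cdot 6 + 8 = 5 \cdot 36 + 8 = 180 + 8 = 188$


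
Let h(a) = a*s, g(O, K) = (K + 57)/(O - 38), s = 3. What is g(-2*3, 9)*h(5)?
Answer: -45/2 ≈ -22.500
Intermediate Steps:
g(O, K) = (57 + K)/(-38 + O)
h(a) = 3*a (h(a) = a*3 = 3*a)
g(-2*3, 9)*h(5) = ((57 + 9)/(-38 - 2*3))*(3*5) = (66/(-38 - 6))*15 = (66/(-44))*15 = -1/44*66*15 = -3/2*15 = -45/2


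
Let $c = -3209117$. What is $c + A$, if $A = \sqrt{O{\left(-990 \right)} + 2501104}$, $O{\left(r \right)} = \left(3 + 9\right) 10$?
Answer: $-3209117 + 2 \sqrt{625306} \approx -3.2075 \cdot 10^{6}$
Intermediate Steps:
$O{\left(r \right)} = 120$ ($O{\left(r \right)} = 12 \cdot 10 = 120$)
$A = 2 \sqrt{625306}$ ($A = \sqrt{120 + 2501104} = \sqrt{2501224} = 2 \sqrt{625306} \approx 1581.5$)
$c + A = -3209117 + 2 \sqrt{625306}$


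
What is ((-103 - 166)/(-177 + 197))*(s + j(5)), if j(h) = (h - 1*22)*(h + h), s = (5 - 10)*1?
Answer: 9415/4 ≈ 2353.8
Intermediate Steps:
s = -5 (s = -5*1 = -5)
j(h) = 2*h*(-22 + h) (j(h) = (h - 22)*(2*h) = (-22 + h)*(2*h) = 2*h*(-22 + h))
((-103 - 166)/(-177 + 197))*(s + j(5)) = ((-103 - 166)/(-177 + 197))*(-5 + 2*5*(-22 + 5)) = (-269/20)*(-5 + 2*5*(-17)) = (-269*1/20)*(-5 - 170) = -269/20*(-175) = 9415/4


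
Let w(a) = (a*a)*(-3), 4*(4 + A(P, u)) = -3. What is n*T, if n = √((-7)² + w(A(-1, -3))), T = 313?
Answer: 313*I*√299/4 ≈ 1353.1*I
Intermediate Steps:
A(P, u) = -19/4 (A(P, u) = -4 + (¼)*(-3) = -4 - ¾ = -19/4)
w(a) = -3*a² (w(a) = a²*(-3) = -3*a²)
n = I*√299/4 (n = √((-7)² - 3*(-19/4)²) = √(49 - 3*361/16) = √(49 - 1083/16) = √(-299/16) = I*√299/4 ≈ 4.3229*I)
n*T = (I*√299/4)*313 = 313*I*√299/4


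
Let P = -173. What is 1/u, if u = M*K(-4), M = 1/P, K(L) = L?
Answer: 173/4 ≈ 43.250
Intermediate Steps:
M = -1/173 (M = 1/(-173) = -1/173 ≈ -0.0057803)
u = 4/173 (u = -1/173*(-4) = 4/173 ≈ 0.023121)
1/u = 1/(4/173) = 173/4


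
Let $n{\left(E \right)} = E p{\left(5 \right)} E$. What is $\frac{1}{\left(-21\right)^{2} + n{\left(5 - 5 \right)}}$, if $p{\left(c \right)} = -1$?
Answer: $\frac{1}{441} \approx 0.0022676$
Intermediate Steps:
$n{\left(E \right)} = - E^{2}$ ($n{\left(E \right)} = E \left(-1\right) E = - E E = - E^{2}$)
$\frac{1}{\left(-21\right)^{2} + n{\left(5 - 5 \right)}} = \frac{1}{\left(-21\right)^{2} - \left(5 - 5\right)^{2}} = \frac{1}{441 - \left(5 - 5\right)^{2}} = \frac{1}{441 - 0^{2}} = \frac{1}{441 - 0} = \frac{1}{441 + 0} = \frac{1}{441}$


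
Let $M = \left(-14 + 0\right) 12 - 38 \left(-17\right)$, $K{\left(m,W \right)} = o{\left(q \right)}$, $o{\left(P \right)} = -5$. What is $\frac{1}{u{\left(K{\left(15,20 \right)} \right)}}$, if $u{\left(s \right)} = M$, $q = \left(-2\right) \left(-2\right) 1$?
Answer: $\frac{1}{478} \approx 0.002092$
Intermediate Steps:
$q = 4$ ($q = 4 \cdot 1 = 4$)
$K{\left(m,W \right)} = -5$
$M = 478$ ($M = \left(-14\right) 12 - -646 = -168 + 646 = 478$)
$u{\left(s \right)} = 478$
$\frac{1}{u{\left(K{\left(15,20 \right)} \right)}} = \frac{1}{478}$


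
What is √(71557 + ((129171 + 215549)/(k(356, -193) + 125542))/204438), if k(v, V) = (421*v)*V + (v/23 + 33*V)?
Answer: √36468758232011088974495575411653/22575346536717 ≈ 267.50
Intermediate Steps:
k(v, V) = 33*V + v/23 + 421*V*v (k(v, V) = 421*V*v + (v/23 + 33*V) = 421*V*v + (33*V + v/23) = 33*V + v/23 + 421*V*v)
√(71557 + ((129171 + 215549)/(k(356, -193) + 125542))/204438) = √(71557 + ((129171 + 215549)/((33*(-193) + (1/23)*356 + 421*(-193)*356) + 125542))/204438) = √(71557 + (344720/((-6369 + 356/23 - 28926068) + 125542))*(1/204438)) = √(71557 + (344720/(-665445695/23 + 125542))*(1/204438)) = √(71557 + (344720/(-662558229/23))*(1/204438)) = √(71557 + (344720*(-23/662558229))*(1/204438)) = √(71557 - 7928560/662558229*1/204438) = √(71557 - 3964280/67726039610151) = √(4846272216379610827/67726039610151) = √36468758232011088974495575411653/22575346536717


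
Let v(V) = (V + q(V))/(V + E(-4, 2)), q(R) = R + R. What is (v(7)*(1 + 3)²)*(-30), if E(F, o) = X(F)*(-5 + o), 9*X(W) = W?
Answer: -6048/5 ≈ -1209.6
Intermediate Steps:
X(W) = W/9
q(R) = 2*R
E(F, o) = F*(-5 + o)/9 (E(F, o) = (F/9)*(-5 + o) = F*(-5 + o)/9)
v(V) = 3*V/(4/3 + V) (v(V) = (V + 2*V)/(V + (⅑)*(-4)*(-5 + 2)) = (3*V)/(V + (⅑)*(-4)*(-3)) = (3*V)/(V + 4/3) = (3*V)/(4/3 + V) = 3*V/(4/3 + V))
(v(7)*(1 + 3)²)*(-30) = ((9*7/(4 + 3*7))*(1 + 3)²)*(-30) = ((9*7/(4 + 21))*4²)*(-30) = ((9*7/25)*16)*(-30) = ((9*7*(1/25))*16)*(-30) = ((63/25)*16)*(-30) = (1008/25)*(-30) = -6048/5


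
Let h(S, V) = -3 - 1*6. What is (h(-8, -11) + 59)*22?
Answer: 1100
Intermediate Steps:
h(S, V) = -9 (h(S, V) = -3 - 6 = -9)
(h(-8, -11) + 59)*22 = (-9 + 59)*22 = 50*22 = 1100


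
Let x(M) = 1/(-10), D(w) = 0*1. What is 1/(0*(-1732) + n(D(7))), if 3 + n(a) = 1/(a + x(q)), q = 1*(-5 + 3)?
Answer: -1/13 ≈ -0.076923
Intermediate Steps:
D(w) = 0
q = -2 (q = 1*(-2) = -2)
x(M) = -⅒
n(a) = -3 + 1/(-⅒ + a) (n(a) = -3 + 1/(a - ⅒) = -3 + 1/(-⅒ + a))
1/(0*(-1732) + n(D(7))) = 1/(0*(-1732) + (13 - 30*0)/(-1 + 10*0)) = 1/(0 + (13 + 0)/(-1 + 0)) = 1/(0 + 13/(-1)) = 1/(0 - 1*13) = 1/(0 - 13) = 1/(-13) = -1/13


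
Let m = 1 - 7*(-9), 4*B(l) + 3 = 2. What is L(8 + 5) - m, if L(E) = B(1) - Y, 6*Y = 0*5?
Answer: -257/4 ≈ -64.250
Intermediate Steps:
B(l) = -¼ (B(l) = -¾ + (¼)*2 = -¾ + ½ = -¼)
Y = 0 (Y = (0*5)/6 = (⅙)*0 = 0)
L(E) = -¼ (L(E) = -¼ - 1*0 = -¼ + 0 = -¼)
m = 64 (m = 1 + 63 = 64)
L(8 + 5) - m = -¼ - 1*64 = -¼ - 64 = -257/4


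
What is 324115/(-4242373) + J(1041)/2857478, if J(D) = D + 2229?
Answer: -456139461130/6061243757647 ≈ -0.075255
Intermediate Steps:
J(D) = 2229 + D
324115/(-4242373) + J(1041)/2857478 = 324115/(-4242373) + (2229 + 1041)/2857478 = 324115*(-1/4242373) + 3270*(1/2857478) = -324115/4242373 + 1635/1428739 = -456139461130/6061243757647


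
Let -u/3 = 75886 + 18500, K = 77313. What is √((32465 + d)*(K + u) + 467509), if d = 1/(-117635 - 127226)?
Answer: I*√400649480478295954991/244861 ≈ 81745.0*I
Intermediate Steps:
u = -283158 (u = -3*(75886 + 18500) = -3*94386 = -283158)
d = -1/244861 (d = 1/(-244861) = -1/244861 ≈ -4.0840e-6)
√((32465 + d)*(K + u) + 467509) = √((32465 - 1/244861)*(77313 - 283158) + 467509) = √((7949412364/244861)*(-205845) + 467509) = √(-1636346788067580/244861 + 467509) = √(-1636232313346331/244861) = I*√400649480478295954991/244861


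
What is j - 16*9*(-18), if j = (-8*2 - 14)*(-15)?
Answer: 3042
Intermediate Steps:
j = 450 (j = (-16 - 14)*(-15) = -30*(-15) = 450)
j - 16*9*(-18) = 450 - 16*9*(-18) = 450 - 144*(-18) = 450 + 2592 = 3042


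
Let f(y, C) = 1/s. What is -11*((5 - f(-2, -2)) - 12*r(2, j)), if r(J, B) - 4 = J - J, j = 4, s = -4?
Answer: 1881/4 ≈ 470.25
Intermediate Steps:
f(y, C) = -¼ (f(y, C) = 1/(-4) = -¼)
r(J, B) = 4 (r(J, B) = 4 + (J - J) = 4 + 0 = 4)
-11*((5 - f(-2, -2)) - 12*r(2, j)) = -11*((5 - 1*(-¼)) - 12*4) = -11*((5 + ¼) - 48) = -11*(21/4 - 48) = -11*(-171/4) = 1881/4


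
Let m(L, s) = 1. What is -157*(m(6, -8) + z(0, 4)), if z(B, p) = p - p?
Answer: -157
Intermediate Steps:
z(B, p) = 0
-157*(m(6, -8) + z(0, 4)) = -157*(1 + 0) = -157*1 = -157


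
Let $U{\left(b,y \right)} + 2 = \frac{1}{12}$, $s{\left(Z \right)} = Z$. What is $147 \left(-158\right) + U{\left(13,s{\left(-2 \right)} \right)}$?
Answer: $- \frac{278735}{12} \approx -23228.0$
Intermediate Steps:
$U{\left(b,y \right)} = - \frac{23}{12}$ ($U{\left(b,y \right)} = -2 + \frac{1}{12} = - \frac{23}{12}$)
$147 \left(-158\right) + U{\left(13,s{\left(-2 \right)} \right)} = 147 \left(-158\right) - \frac{23}{12} = -23226 - \frac{23}{12} = - \frac{278735}{12}$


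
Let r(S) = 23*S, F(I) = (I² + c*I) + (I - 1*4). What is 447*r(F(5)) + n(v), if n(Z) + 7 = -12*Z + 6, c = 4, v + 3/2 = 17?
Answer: 472739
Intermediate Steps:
v = 31/2 (v = -3/2 + 17 = 31/2 ≈ 15.500)
F(I) = -4 + I² + 5*I (F(I) = (I² + 4*I) + (I - 1*4) = (I² + 4*I) + (I - 4) = (I² + 4*I) + (-4 + I) = -4 + I² + 5*I)
n(Z) = -1 - 12*Z (n(Z) = -7 + (-12*Z + 6) = -7 + (6 - 12*Z) = -1 - 12*Z)
447*r(F(5)) + n(v) = 447*(23*(-4 + 5² + 5*5)) + (-1 - 12*31/2) = 447*(23*(-4 + 25 + 25)) + (-1 - 186) = 447*(23*46) - 187 = 447*1058 - 187 = 472926 - 187 = 472739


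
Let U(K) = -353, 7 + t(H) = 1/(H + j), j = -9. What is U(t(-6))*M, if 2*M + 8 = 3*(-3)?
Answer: 6001/2 ≈ 3000.5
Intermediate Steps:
t(H) = -7 + 1/(-9 + H) (t(H) = -7 + 1/(H - 9) = -7 + 1/(-9 + H))
M = -17/2 (M = -4 + (3*(-3))/2 = -4 + (½)*(-9) = -4 - 9/2 = -17/2 ≈ -8.5000)
U(t(-6))*M = -353*(-17/2) = 6001/2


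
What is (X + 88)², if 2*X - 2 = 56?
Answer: 13689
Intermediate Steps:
X = 29 (X = 1 + (½)*56 = 1 + 28 = 29)
(X + 88)² = (29 + 88)² = 117² = 13689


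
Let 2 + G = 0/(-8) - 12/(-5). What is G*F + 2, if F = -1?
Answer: 8/5 ≈ 1.6000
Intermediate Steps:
G = ⅖ (G = -2 + (0/(-8) - 12/(-5)) = -2 + (0*(-⅛) - 12*(-⅕)) = -2 + (0 + 12/5) = -2 + 12/5 = ⅖ ≈ 0.40000)
G*F + 2 = (⅖)*(-1) + 2 = -⅖ + 2 = 8/5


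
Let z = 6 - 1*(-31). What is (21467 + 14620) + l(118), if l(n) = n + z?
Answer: 36242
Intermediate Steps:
z = 37 (z = 6 + 31 = 37)
l(n) = 37 + n (l(n) = n + 37 = 37 + n)
(21467 + 14620) + l(118) = (21467 + 14620) + (37 + 118) = 36087 + 155 = 36242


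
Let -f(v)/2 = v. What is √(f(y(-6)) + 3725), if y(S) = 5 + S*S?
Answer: √3643 ≈ 60.357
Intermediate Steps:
y(S) = 5 + S²
f(v) = -2*v
√(f(y(-6)) + 3725) = √(-2*(5 + (-6)²) + 3725) = √(-2*(5 + 36) + 3725) = √(-2*41 + 3725) = √(-82 + 3725) = √3643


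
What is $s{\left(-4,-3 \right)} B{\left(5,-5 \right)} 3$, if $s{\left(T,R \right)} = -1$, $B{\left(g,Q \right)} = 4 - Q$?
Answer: $-27$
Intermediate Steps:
$s{\left(-4,-3 \right)} B{\left(5,-5 \right)} 3 = - (4 - -5) 3 = - (4 + 5) 3 = \left(-1\right) 9 \cdot 3 = \left(-9\right) 3 = -27$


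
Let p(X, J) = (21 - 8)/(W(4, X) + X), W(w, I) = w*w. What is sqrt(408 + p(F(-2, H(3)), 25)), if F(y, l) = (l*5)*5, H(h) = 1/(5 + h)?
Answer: 8*sqrt(16609)/51 ≈ 20.216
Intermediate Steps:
F(y, l) = 25*l (F(y, l) = (5*l)*5 = 25*l)
W(w, I) = w**2
p(X, J) = 13/(16 + X) (p(X, J) = (21 - 8)/(4**2 + X) = 13/(16 + X))
sqrt(408 + p(F(-2, H(3)), 25)) = sqrt(408 + 13/(16 + 25/(5 + 3))) = sqrt(408 + 13/(16 + 25/8)) = sqrt(408 + 13/(153/8)) = sqrt(408 + 13*(8/153)) = sqrt(408 + 104/153) = sqrt(62528/153) = 8*sqrt(16609)/51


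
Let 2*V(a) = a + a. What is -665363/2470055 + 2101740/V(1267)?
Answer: 105930007771/63868565 ≈ 1658.6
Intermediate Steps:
V(a) = a (V(a) = (a + a)/2 = (2*a)/2 = a)
-665363/2470055 + 2101740/V(1267) = -665363/2470055 + 2101740/1267 = 105930007771/63868565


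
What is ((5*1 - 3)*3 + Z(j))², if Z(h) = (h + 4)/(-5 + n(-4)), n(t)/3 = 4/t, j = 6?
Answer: 361/16 ≈ 22.563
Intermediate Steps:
n(t) = 12/t (n(t) = 3*(4/t) = 12/t)
Z(h) = -½ - h/8 (Z(h) = (h + 4)/(-5 + 12/(-4)) = (4 + h)/(-5 + 12*(-¼)) = (4 + h)/(-5 - 3) = (4 + h)/(-8) = (4 + h)*(-⅛) = -½ - h/8)
((5*1 - 3)*3 + Z(j))² = ((5*1 - 3)*3 + (-½ - ⅛*6))² = ((5 - 3)*3 + (-½ - ¾))² = (2*3 - 5/4)² = (6 - 5/4)² = (19/4)² = 361/16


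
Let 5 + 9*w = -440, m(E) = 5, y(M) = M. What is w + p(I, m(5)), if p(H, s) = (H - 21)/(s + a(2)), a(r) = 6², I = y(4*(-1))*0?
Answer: -18434/369 ≈ -49.957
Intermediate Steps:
I = 0 (I = (4*(-1))*0 = -4*0 = 0)
a(r) = 36
w = -445/9 (w = -5/9 + (⅑)*(-440) = -5/9 - 440/9 = -445/9 ≈ -49.444)
p(H, s) = (-21 + H)/(36 + s) (p(H, s) = (H - 21)/(s + 36) = (-21 + H)/(36 + s))
w + p(I, m(5)) = -445/9 + (-21 + 0)/(36 + 5) = -445/9 - 21/41 = -18434/369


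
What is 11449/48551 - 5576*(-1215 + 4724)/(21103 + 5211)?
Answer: -474828265199/638785507 ≈ -743.33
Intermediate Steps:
11449/48551 - 5576*(-1215 + 4724)/(21103 + 5211) = 11449*(1/48551) - 5576/(26314/3509) = 11449/48551 - 5576/(26314*(1/3509)) = 11449/48551 - 5576/26314/3509 = 11449/48551 - 5576*3509/26314 = 11449/48551 - 9783092/13157 = -474828265199/638785507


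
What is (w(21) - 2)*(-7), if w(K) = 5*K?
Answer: -721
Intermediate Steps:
(w(21) - 2)*(-7) = (5*21 - 2)*(-7) = (105 - 2)*(-7) = 103*(-7) = -721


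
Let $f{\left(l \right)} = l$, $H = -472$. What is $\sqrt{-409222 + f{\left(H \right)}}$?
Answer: $i \sqrt{409694} \approx 640.07 i$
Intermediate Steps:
$\sqrt{-409222 + f{\left(H \right)}} = \sqrt{-409222 - 472} = \sqrt{-409694} = i \sqrt{409694}$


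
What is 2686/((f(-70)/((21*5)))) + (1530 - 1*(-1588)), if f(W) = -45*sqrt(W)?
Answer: 3118 + 1343*I*sqrt(70)/15 ≈ 3118.0 + 749.09*I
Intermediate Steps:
2686/((f(-70)/((21*5)))) + (1530 - 1*(-1588)) = 2686/(((-45*I*sqrt(70))/((21*5)))) + (1530 - 1*(-1588)) = 2686/((-45*I*sqrt(70)/105)) + (1530 + 1588) = 2686/((-45*I*sqrt(70)*(1/105))) + 3118 = 2686/((-3*I*sqrt(70)/7)) + 3118 = 2686*(I*sqrt(70)/30) + 3118 = 1343*I*sqrt(70)/15 + 3118 = 3118 + 1343*I*sqrt(70)/15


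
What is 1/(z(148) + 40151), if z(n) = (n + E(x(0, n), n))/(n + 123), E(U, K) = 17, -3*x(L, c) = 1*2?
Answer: 271/10881086 ≈ 2.4906e-5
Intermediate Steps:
x(L, c) = -⅔ (x(L, c) = -2/3 = -⅓*2 = -⅔)
z(n) = (17 + n)/(123 + n) (z(n) = (n + 17)/(n + 123) = (17 + n)/(123 + n))
1/(z(148) + 40151) = 1/((17 + 148)/(123 + 148) + 40151) = 1/(165/271 + 40151) = 1/(10881086/271) = 271/10881086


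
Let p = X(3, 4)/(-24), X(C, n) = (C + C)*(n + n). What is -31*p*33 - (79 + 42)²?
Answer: -12595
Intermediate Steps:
X(C, n) = 4*C*n (X(C, n) = (2*C)*(2*n) = 4*C*n)
p = -2 (p = (4*3*4)/(-24) = 48*(-1/24) = -2)
-31*p*33 - (79 + 42)² = -31*(-2)*33 - (79 + 42)² = 62*33 - 1*121² = 2046 - 1*14641 = 2046 - 14641 = -12595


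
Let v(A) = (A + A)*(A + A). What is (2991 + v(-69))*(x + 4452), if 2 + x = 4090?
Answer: 188178900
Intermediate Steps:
x = 4088 (x = -2 + 4090 = 4088)
v(A) = 4*A² (v(A) = (2*A)*(2*A) = 4*A²)
(2991 + v(-69))*(x + 4452) = (2991 + 4*(-69)²)*(4088 + 4452) = (2991 + 4*4761)*8540 = (2991 + 19044)*8540 = 22035*8540 = 188178900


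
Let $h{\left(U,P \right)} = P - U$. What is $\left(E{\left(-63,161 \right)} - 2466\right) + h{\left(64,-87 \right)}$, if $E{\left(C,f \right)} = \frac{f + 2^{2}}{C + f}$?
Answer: $- \frac{256301}{98} \approx -2615.3$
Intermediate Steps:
$E{\left(C,f \right)} = \frac{4 + f}{C + f}$ ($E{\left(C,f \right)} = \frac{f + 4}{C + f} = \frac{4 + f}{C + f}$)
$\left(E{\left(-63,161 \right)} - 2466\right) + h{\left(64,-87 \right)} = \left(\frac{4 + 161}{-63 + 161} - 2466\right) - 151 = \left(\frac{1}{98} \cdot 165 - 2466\right) - 151 = \left(\frac{165}{98} - 2466\right) - 151 = - \frac{241503}{98} - 151 = - \frac{256301}{98}$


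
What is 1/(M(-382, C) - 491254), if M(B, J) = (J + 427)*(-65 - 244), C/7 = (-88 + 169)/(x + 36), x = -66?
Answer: -10/6173569 ≈ -1.6198e-6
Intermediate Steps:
C = -189/10 (C = 7*((-88 + 169)/(-66 + 36)) = 7*(81/(-30)) = 7*(81*(-1/30)) = 7*(-27/10) = -189/10 ≈ -18.900)
M(B, J) = -131943 - 309*J (M(B, J) = (427 + J)*(-309) = -131943 - 309*J)
1/(M(-382, C) - 491254) = 1/((-131943 - 309*(-189/10)) - 491254) = 1/((-131943 + 58401/10) - 491254) = 1/(-1261029/10 - 491254) = 1/(-6173569/10) = -10/6173569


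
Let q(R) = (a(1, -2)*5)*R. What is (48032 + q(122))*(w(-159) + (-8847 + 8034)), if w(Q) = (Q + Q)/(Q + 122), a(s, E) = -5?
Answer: -1338799266/37 ≈ -3.6184e+7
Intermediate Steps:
w(Q) = 2*Q/(122 + Q) (w(Q) = (2*Q)/(122 + Q) = 2*Q/(122 + Q))
q(R) = -25*R (q(R) = (-5*5)*R = -25*R)
(48032 + q(122))*(w(-159) + (-8847 + 8034)) = (48032 - 25*122)*(2*(-159)/(122 - 159) + (-8847 + 8034)) = (48032 - 3050)*(2*(-159)/(-37) - 813) = 44982*(2*(-159)*(-1/37) - 813) = 44982*(318/37 - 813) = 44982*(-29763/37) = -1338799266/37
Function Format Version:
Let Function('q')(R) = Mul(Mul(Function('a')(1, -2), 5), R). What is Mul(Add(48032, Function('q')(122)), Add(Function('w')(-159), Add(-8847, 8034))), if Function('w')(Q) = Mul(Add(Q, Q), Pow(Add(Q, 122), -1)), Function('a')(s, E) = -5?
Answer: Rational(-1338799266, 37) ≈ -3.6184e+7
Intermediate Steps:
Function('w')(Q) = Mul(2, Q, Pow(Add(122, Q), -1)) (Function('w')(Q) = Mul(Mul(2, Q), Pow(Add(122, Q), -1)) = Mul(2, Q, Pow(Add(122, Q), -1)))
Function('q')(R) = Mul(-25, R) (Function('q')(R) = Mul(Mul(-5, 5), R) = Mul(-25, R))
Mul(Add(48032, Function('q')(122)), Add(Function('w')(-159), Add(-8847, 8034))) = Mul(Add(48032, Mul(-25, 122)), Add(Mul(2, -159, Pow(Add(122, -159), -1)), Add(-8847, 8034))) = Mul(Add(48032, -3050), Add(Mul(2, -159, Pow(-37, -1)), -813)) = Mul(44982, Add(Mul(2, -159, Rational(-1, 37)), -813)) = Mul(44982, Add(Rational(318, 37), -813)) = Mul(44982, Rational(-29763, 37)) = Rational(-1338799266, 37)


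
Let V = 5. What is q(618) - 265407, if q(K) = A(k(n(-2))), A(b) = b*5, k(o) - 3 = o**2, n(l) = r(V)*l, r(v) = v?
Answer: -264892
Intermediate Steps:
n(l) = 5*l
k(o) = 3 + o**2
A(b) = 5*b
q(K) = 515 (q(K) = 5*(3 + (5*(-2))**2) = 5*(3 + (-10)**2) = 5*(3 + 100) = 5*103 = 515)
q(618) - 265407 = 515 - 265407 = -264892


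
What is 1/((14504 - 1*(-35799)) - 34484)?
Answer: 1/15819 ≈ 6.3215e-5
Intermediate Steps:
1/((14504 - 1*(-35799)) - 34484) = 1/((14504 + 35799) - 34484) = 1/(50303 - 34484) = 1/15819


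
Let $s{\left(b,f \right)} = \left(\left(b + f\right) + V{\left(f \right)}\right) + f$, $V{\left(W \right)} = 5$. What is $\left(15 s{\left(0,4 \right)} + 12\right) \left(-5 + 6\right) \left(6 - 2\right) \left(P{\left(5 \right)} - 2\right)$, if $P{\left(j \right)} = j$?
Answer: $2484$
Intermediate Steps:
$s{\left(b,f \right)} = 5 + b + 2 f$ ($s{\left(b,f \right)} = \left(\left(b + f\right) + 5\right) + f = \left(5 + b + f\right) + f = 5 + b + 2 f$)
$\left(15 s{\left(0,4 \right)} + 12\right) \left(-5 + 6\right) \left(6 - 2\right) \left(P{\left(5 \right)} - 2\right) = \left(15 \left(5 + 0 + 2 \cdot 4\right) + 12\right) \left(-5 + 6\right) \left(6 - 2\right) \left(5 - 2\right) = \left(15 \left(5 + 0 + 8\right) + 12\right) 1 \cdot 4 \cdot 3 = \left(15 \cdot 13 + 12\right) 4 \cdot 3 = \left(195 + 12\right) 12 = 207 \cdot 12 = 2484$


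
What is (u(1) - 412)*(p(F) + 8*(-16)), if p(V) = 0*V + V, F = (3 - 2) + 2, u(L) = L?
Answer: 51375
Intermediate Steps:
F = 3 (F = 1 + 2 = 3)
p(V) = V (p(V) = 0 + V = V)
(u(1) - 412)*(p(F) + 8*(-16)) = (1 - 412)*(3 + 8*(-16)) = -411*(3 - 128) = -411*(-125) = 51375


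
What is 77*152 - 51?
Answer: 11653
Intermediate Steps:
77*152 - 51 = 11704 - 51 = 11653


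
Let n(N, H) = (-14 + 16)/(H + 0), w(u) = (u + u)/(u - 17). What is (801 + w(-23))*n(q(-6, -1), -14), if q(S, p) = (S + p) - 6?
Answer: -16043/140 ≈ -114.59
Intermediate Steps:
q(S, p) = -6 + S + p
w(u) = 2*u/(-17 + u) (w(u) = (2*u)/(-17 + u) = 2*u/(-17 + u))
n(N, H) = 2/H
(801 + w(-23))*n(q(-6, -1), -14) = (801 + 2*(-23)/(-17 - 23))*(2/(-14)) = (801 + 2*(-23)/(-40))*(2*(-1/14)) = (801 + 2*(-23)*(-1/40))*(-1/7) = (801 + 23/20)*(-1/7) = (16043/20)*(-1/7) = -16043/140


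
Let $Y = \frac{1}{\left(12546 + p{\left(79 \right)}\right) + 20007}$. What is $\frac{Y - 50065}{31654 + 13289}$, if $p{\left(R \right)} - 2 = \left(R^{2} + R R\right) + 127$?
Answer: $- \frac{2261135659}{2029805652} \approx -1.114$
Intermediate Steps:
$p{\left(R \right)} = 129 + 2 R^{2}$ ($p{\left(R \right)} = 2 + \left(\left(R^{2} + R R\right) + 127\right) = 2 + \left(\left(R^{2} + R^{2}\right) + 127\right) = 2 + \left(2 R^{2} + 127\right) = 2 + \left(127 + 2 R^{2}\right) = 129 + 2 R^{2}$)
$Y = \frac{1}{45164}$ ($Y = \frac{1}{\left(12546 + \left(129 + 2 \cdot 79^{2}\right)\right) + 20007} = \frac{1}{\left(12546 + \left(129 + 2 \cdot 6241\right)\right) + 20007} = \frac{1}{\left(12546 + \left(129 + 12482\right)\right) + 20007} = \frac{1}{\left(12546 + 12611\right) + 20007} = \frac{1}{25157 + 20007} = \frac{1}{45164} \approx 2.2142 \cdot 10^{-5}$)
$\frac{Y - 50065}{31654 + 13289} = \frac{\frac{1}{45164} - 50065}{31654 + 13289} = - \frac{2261135659}{45164 \cdot 44943} = \left(- \frac{2261135659}{45164}\right) \frac{1}{44943} = - \frac{2261135659}{2029805652}$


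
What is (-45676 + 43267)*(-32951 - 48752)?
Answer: 196822527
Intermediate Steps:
(-45676 + 43267)*(-32951 - 48752) = -2409*(-81703) = 196822527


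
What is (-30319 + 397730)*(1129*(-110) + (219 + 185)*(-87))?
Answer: -58542533918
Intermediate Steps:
(-30319 + 397730)*(1129*(-110) + (219 + 185)*(-87)) = 367411*(-124190 + 404*(-87)) = 367411*(-124190 - 35148) = 367411*(-159338) = -58542533918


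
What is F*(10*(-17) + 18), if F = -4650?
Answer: 706800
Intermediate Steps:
F*(10*(-17) + 18) = -4650*(10*(-17) + 18) = -4650*(-170 + 18) = -4650*(-152) = 706800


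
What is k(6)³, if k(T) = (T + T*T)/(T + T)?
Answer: 343/8 ≈ 42.875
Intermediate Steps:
k(T) = (T + T²)/(2*T) (k(T) = (T + T²)/((2*T)) = (T + T²)*(1/(2*T)) = (T + T²)/(2*T))
k(6)³ = (½ + (½)*6)³ = (½ + 3)³ = (7/2)³ = 343/8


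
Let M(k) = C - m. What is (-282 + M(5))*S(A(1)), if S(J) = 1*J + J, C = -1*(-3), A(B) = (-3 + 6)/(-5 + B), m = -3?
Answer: 414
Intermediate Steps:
A(B) = 3/(-5 + B)
C = 3
M(k) = 6 (M(k) = 3 - 1*(-3) = 3 + 3 = 6)
S(J) = 2*J (S(J) = J + J = 2*J)
(-282 + M(5))*S(A(1)) = (-282 + 6)*(2*(3/(-5 + 1))) = -552*3/(-4) = -552*3*(-¼) = -552*(-3)/4 = -276*(-3/2) = 414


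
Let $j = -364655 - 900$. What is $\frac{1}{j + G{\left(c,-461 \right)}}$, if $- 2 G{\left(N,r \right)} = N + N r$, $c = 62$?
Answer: $- \frac{1}{351295} \approx -2.8466 \cdot 10^{-6}$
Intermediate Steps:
$j = -365555$
$G{\left(N,r \right)} = - \frac{N}{2} - \frac{N r}{2}$ ($G{\left(N,r \right)} = - \frac{N + N r}{2} = - \frac{N}{2} - \frac{N r}{2}$)
$\frac{1}{j + G{\left(c,-461 \right)}} = \frac{1}{-365555 - 31 \left(1 - 461\right)} = \frac{1}{-365555 - 31 \left(-460\right)} = \frac{1}{-365555 + 14260} = \frac{1}{-351295} = - \frac{1}{351295}$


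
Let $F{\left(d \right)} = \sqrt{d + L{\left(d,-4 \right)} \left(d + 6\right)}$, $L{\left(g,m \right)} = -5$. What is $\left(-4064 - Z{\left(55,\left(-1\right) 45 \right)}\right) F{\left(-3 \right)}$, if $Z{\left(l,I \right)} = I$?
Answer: $- 12057 i \sqrt{2} \approx - 17051.0 i$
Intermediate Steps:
$F{\left(d \right)} = \sqrt{-30 - 4 d}$ ($F{\left(d \right)} = \sqrt{d - 5 \left(d + 6\right)} = \sqrt{d - 5 \left(6 + d\right)} = \sqrt{d - \left(30 + 5 d\right)} = \sqrt{-30 - 4 d}$)
$\left(-4064 - Z{\left(55,\left(-1\right) 45 \right)}\right) F{\left(-3 \right)} = \left(-4064 - \left(-1\right) 45\right) \sqrt{-30 - -12} = \left(-4064 - -45\right) \sqrt{-30 + 12} = \left(-4064 + 45\right) \sqrt{-18} = - 4019 \cdot 3 i \sqrt{2} = - 12057 i \sqrt{2}$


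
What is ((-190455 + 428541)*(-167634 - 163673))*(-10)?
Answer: 788795584020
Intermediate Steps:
((-190455 + 428541)*(-167634 - 163673))*(-10) = (238086*(-331307))*(-10) = -78879558402*(-10) = 788795584020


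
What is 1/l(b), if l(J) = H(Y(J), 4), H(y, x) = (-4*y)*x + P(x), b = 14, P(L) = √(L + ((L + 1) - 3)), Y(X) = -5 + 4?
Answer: 8/125 - √6/250 ≈ 0.054202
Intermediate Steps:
Y(X) = -1
P(L) = √(-2 + 2*L) (P(L) = √(L + ((1 + L) - 3)) = √(L + (-2 + L)) = √(-2 + 2*L))
H(y, x) = √(-2 + 2*x) - 4*x*y (H(y, x) = (-4*y)*x + √(-2 + 2*x) = -4*x*y + √(-2 + 2*x) = √(-2 + 2*x) - 4*x*y)
l(J) = 16 + √6 (l(J) = √(-2 + 2*4) - 4*4*(-1) = √(-2 + 8) + 16 = √6 + 16 = 16 + √6)
1/l(b) = 1/(16 + √6)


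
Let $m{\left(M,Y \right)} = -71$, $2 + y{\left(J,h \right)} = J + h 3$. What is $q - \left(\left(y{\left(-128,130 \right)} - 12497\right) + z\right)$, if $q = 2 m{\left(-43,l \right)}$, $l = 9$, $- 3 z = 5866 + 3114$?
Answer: $\frac{45265}{3} \approx 15088.0$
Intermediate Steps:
$z = - \frac{8980}{3}$ ($z = - \frac{5866 + 3114}{3} = \left(- \frac{1}{3}\right) 8980 = - \frac{8980}{3} \approx -2993.3$)
$y{\left(J,h \right)} = -2 + J + 3 h$ ($y{\left(J,h \right)} = -2 + \left(J + h 3\right) = -2 + \left(J + 3 h\right) = -2 + J + 3 h$)
$q = -142$ ($q = 2 \left(-71\right) = -142$)
$q - \left(\left(y{\left(-128,130 \right)} - 12497\right) + z\right) = -142 - \left(\left(\left(-2 - 128 + 3 \cdot 130\right) - 12497\right) - \frac{8980}{3}\right) = -142 - \left(\left(\left(-2 - 128 + 390\right) - 12497\right) - \frac{8980}{3}\right) = -142 - \left(\left(260 - 12497\right) - \frac{8980}{3}\right) = -142 - \left(-12237 - \frac{8980}{3}\right) = -142 - - \frac{45691}{3} = -142 + \frac{45691}{3} = \frac{45265}{3}$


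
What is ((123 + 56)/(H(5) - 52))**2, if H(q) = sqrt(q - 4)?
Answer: 32041/2601 ≈ 12.319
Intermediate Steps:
H(q) = sqrt(-4 + q)
((123 + 56)/(H(5) - 52))**2 = ((123 + 56)/(sqrt(-4 + 5) - 52))**2 = (179/(sqrt(1) - 52))**2 = (179/(1 - 52))**2 = (179/(-51))**2 = (179*(-1/51))**2 = (-179/51)**2 = 32041/2601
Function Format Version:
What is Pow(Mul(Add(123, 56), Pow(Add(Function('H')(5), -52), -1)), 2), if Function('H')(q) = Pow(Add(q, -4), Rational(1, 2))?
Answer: Rational(32041, 2601) ≈ 12.319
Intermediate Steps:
Function('H')(q) = Pow(Add(-4, q), Rational(1, 2))
Pow(Mul(Add(123, 56), Pow(Add(Function('H')(5), -52), -1)), 2) = Pow(Mul(Add(123, 56), Pow(Add(Pow(Add(-4, 5), Rational(1, 2)), -52), -1)), 2) = Pow(Mul(179, Pow(Add(Pow(1, Rational(1, 2)), -52), -1)), 2) = Pow(Mul(179, Pow(Add(1, -52), -1)), 2) = Pow(Mul(179, Pow(-51, -1)), 2) = Pow(Mul(179, Rational(-1, 51)), 2) = Pow(Rational(-179, 51), 2) = Rational(32041, 2601)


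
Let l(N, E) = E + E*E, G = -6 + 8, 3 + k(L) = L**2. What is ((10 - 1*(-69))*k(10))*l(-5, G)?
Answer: 45978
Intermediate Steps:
k(L) = -3 + L**2
G = 2
l(N, E) = E + E**2
((10 - 1*(-69))*k(10))*l(-5, G) = ((10 - 1*(-69))*(-3 + 10**2))*(2*(1 + 2)) = ((10 + 69)*(-3 + 100))*(2*3) = (79*97)*6 = 7663*6 = 45978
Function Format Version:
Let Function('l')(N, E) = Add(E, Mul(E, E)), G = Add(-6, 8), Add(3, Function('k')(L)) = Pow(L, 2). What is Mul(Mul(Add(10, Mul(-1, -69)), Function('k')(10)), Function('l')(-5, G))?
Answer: 45978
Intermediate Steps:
Function('k')(L) = Add(-3, Pow(L, 2))
G = 2
Function('l')(N, E) = Add(E, Pow(E, 2))
Mul(Mul(Add(10, Mul(-1, -69)), Function('k')(10)), Function('l')(-5, G)) = Mul(Mul(Add(10, Mul(-1, -69)), Add(-3, Pow(10, 2))), Mul(2, Add(1, 2))) = Mul(Mul(Add(10, 69), Add(-3, 100)), Mul(2, 3)) = Mul(Mul(79, 97), 6) = Mul(7663, 6) = 45978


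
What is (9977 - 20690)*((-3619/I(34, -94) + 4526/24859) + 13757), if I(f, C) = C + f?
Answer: -73595996209831/497180 ≈ -1.4803e+8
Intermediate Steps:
(9977 - 20690)*((-3619/I(34, -94) + 4526/24859) + 13757) = (9977 - 20690)*((-3619/(-94 + 34) + 4526/24859) + 13757) = -10713*((-3619/(-60) + 4526*(1/24859)) + 13757) = -10713*((-3619*(-1/60) + 4526/24859) + 13757) = -10713*((3619/60 + 4526/24859) + 13757) = -10713*(90236281/1491540 + 13757) = -10713*20609352061/1491540 = -73595996209831/497180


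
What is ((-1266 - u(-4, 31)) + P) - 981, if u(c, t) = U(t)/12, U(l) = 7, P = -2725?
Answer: -59671/12 ≈ -4972.6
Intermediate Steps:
u(c, t) = 7/12
((-1266 - u(-4, 31)) + P) - 981 = ((-1266 - 1*7/12) - 2725) - 981 = ((-1266 - 7/12) - 2725) - 981 = (-15199/12 - 2725) - 981 = -47899/12 - 981 = -59671/12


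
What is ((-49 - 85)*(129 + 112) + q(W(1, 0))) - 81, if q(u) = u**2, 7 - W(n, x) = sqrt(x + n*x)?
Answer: -32326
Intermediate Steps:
W(n, x) = 7 - sqrt(x + n*x)
((-49 - 85)*(129 + 112) + q(W(1, 0))) - 81 = ((-49 - 85)*(129 + 112) + (7 - sqrt(0*(1 + 1)))**2) - 81 = (-134*241 + (7 - sqrt(0*2))**2) - 81 = (-32294 + (7 - sqrt(0))**2) - 81 = (-32294 + (7 - 1*0)**2) - 81 = (-32294 + (7 + 0)**2) - 81 = (-32294 + 7**2) - 81 = (-32294 + 49) - 81 = -32245 - 81 = -32326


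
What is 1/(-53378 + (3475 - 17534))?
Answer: -1/67437 ≈ -1.4829e-5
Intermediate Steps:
1/(-53378 + (3475 - 17534)) = 1/(-53378 - 14059) = 1/(-67437) = -1/67437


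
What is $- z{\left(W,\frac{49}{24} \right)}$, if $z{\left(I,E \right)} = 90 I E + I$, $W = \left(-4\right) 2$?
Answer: $1478$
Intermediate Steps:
$W = -8$
$z{\left(I,E \right)} = I + 90 E I$ ($z{\left(I,E \right)} = 90 E I + I = I + 90 E I$)
$- z{\left(W,\frac{49}{24} \right)} = - \left(-8\right) \left(1 + 90 \cdot \frac{49}{24}\right) = - \left(-8\right) \left(1 + \frac{735}{4}\right) = - \frac{\left(-8\right) 739}{4} = \left(-1\right) \left(-1478\right) = 1478$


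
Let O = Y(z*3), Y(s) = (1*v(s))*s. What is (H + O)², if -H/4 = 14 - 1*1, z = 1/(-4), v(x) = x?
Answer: 677329/256 ≈ 2645.8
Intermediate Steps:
z = -¼ ≈ -0.25000
Y(s) = s² (Y(s) = (1*s)*s = s*s = s²)
O = 9/16 (O = (-¼*3)² = (-¾)² = 9/16 ≈ 0.56250)
H = -52 (H = -4*(14 - 1*1) = -4*(14 - 1) = -4*13 = -52)
(H + O)² = (-52 + 9/16)² = (-823/16)² = 677329/256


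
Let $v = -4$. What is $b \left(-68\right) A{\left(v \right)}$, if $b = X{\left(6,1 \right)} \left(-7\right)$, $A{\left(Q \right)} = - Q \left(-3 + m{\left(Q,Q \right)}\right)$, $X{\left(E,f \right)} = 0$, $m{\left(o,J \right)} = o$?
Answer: $0$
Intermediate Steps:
$A{\left(Q \right)} = - Q \left(-3 + Q\right)$
$b = 0$ ($b = 0 \left(-7\right) = 0$)
$b \left(-68\right) A{\left(v \right)} = 0 \left(-68\right) \left(- 4 \left(3 - -4\right)\right) = 0 \left(- 4 \left(3 + 4\right)\right) = 0 \left(\left(-4\right) 7\right) = 0 \left(-28\right) = 0$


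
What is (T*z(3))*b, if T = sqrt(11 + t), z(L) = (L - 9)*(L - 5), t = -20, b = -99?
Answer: -3564*I ≈ -3564.0*I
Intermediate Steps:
z(L) = (-9 + L)*(-5 + L)
T = 3*I (T = sqrt(11 - 20) = sqrt(-9) = 3*I ≈ 3.0*I)
(T*z(3))*b = ((3*I)*(45 + 3**2 - 14*3))*(-99) = ((3*I)*(45 + 9 - 42))*(-99) = ((3*I)*12)*(-99) = (36*I)*(-99) = -3564*I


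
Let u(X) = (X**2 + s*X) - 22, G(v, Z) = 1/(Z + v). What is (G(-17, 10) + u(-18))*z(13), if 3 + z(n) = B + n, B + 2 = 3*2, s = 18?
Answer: -310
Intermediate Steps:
B = 4 (B = -2 + 3*2 = -2 + 6 = 4)
z(n) = 1 + n (z(n) = -3 + (4 + n) = 1 + n)
u(X) = -22 + X**2 + 18*X (u(X) = (X**2 + 18*X) - 22 = -22 + X**2 + 18*X)
(G(-17, 10) + u(-18))*z(13) = (1/(10 - 17) + (-22 + (-18)**2 + 18*(-18)))*(1 + 13) = (1/(-7) + (-22 + 324 - 324))*14 = (-1/7 - 22)*14 = -155/7*14 = -310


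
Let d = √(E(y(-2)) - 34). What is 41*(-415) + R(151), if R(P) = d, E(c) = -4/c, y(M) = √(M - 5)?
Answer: -17015 + √(-1666 + 28*I*√7)/7 ≈ -17015.0 + 5.8324*I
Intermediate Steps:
y(M) = √(-5 + M)
d = √(-34 + 4*I*√7/7) (d = √(-4/√(-5 - 2) - 34) = √(-4*(-I*√7/7) - 34) = √(-(-4)*I*√7/7 - 34) = √(4*I*√7/7 - 34) = √(-34 + 4*I*√7/7) ≈ 0.12961 + 5.8324*I)
R(P) = √(-1666 + 28*I*√7)/7
41*(-415) + R(151) = 41*(-415) + √(-1666 + 28*I*√7)/7 = -17015 + √(-1666 + 28*I*√7)/7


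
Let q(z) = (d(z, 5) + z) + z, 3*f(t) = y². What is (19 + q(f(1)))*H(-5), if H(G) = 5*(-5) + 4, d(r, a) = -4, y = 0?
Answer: -315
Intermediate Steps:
H(G) = -21 (H(G) = -25 + 4 = -21)
f(t) = 0 (f(t) = (⅓)*0² = (⅓)*0 = 0)
q(z) = -4 + 2*z (q(z) = (-4 + z) + z = -4 + 2*z)
(19 + q(f(1)))*H(-5) = (19 + (-4 + 2*0))*(-21) = (19 + (-4 + 0))*(-21) = (19 - 4)*(-21) = 15*(-21) = -315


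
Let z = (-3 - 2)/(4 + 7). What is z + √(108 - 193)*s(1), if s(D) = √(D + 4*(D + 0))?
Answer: -5/11 + 5*I*√17 ≈ -0.45455 + 20.616*I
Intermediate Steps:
s(D) = √5*√D (s(D) = √(D + 4*D) = √(5*D) = √5*√D)
z = -5/11 ≈ -0.45455
z + √(108 - 193)*s(1) = -5/11 + √(108 - 193)*(√5*√1) = -5/11 + √(-85)*(√5*1) = -5/11 + (I*√85)*√5 = -5/11 + 5*I*√17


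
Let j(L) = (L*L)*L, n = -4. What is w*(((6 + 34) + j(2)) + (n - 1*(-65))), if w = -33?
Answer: -3597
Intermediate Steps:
j(L) = L³ (j(L) = L²*L = L³)
w*(((6 + 34) + j(2)) + (n - 1*(-65))) = -33*(((6 + 34) + 2³) + (-4 - 1*(-65))) = -33*((40 + 8) + (-4 + 65)) = -33*(48 + 61) = -33*109 = -3597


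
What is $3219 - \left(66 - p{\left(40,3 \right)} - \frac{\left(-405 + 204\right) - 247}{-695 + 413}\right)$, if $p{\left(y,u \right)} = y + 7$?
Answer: $\frac{451424}{141} \approx 3201.6$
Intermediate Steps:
$p{\left(y,u \right)} = 7 + y$
$3219 - \left(66 - p{\left(40,3 \right)} - \frac{\left(-405 + 204\right) - 247}{-695 + 413}\right) = 3219 + \left(\left(\frac{\left(-405 + 204\right) - 247}{-695 + 413} - 66\right) + \left(7 + 40\right)\right) = 3219 + \left(\left(\frac{-201 - 247}{-282} - 66\right) + 47\right) = 3219 + \left(\left(\left(-448\right) \left(- \frac{1}{282}\right) - 66\right) + 47\right) = 3219 + \left(\left(\frac{224}{141} - 66\right) + 47\right) = 3219 + \left(- \frac{9082}{141} + 47\right) = 3219 - \frac{2455}{141} = \frac{451424}{141}$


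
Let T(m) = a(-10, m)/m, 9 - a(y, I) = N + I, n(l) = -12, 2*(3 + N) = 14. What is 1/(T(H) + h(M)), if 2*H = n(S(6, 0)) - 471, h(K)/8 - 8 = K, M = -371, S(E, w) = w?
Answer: -483/1403125 ≈ -0.00034423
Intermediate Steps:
N = 4 (N = -3 + (½)*14 = -3 + 7 = 4)
h(K) = 64 + 8*K
H = -483/2 (H = (-12 - 471)/2 = (½)*(-483) = -483/2 ≈ -241.50)
a(y, I) = 5 - I (a(y, I) = 9 - (4 + I) = 9 + (-4 - I) = 5 - I)
T(m) = (5 - m)/m
1/(T(H) + h(M)) = 1/((5 - 1*(-483/2))/(-483/2) + (64 + 8*(-371))) = 1/(-2*(5 + 483/2)/483 + (64 - 2968)) = 1/(-2/483*493/2 - 2904) = 1/(-493/483 - 2904) = 1/(-1403125/483) = -483/1403125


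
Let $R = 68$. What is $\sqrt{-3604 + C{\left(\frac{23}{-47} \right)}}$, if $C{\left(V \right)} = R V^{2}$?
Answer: $\frac{4 i \sqrt{495329}}{47} \approx 59.898 i$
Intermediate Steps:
$C{\left(V \right)} = 68 V^{2}$
$\sqrt{-3604 + C{\left(\frac{23}{-47} \right)}} = \sqrt{-3604 + 68 \left(\frac{23}{-47}\right)^{2}} = \sqrt{-3604 + 68 \left(23 \left(- \frac{1}{47}\right)\right)^{2}} = \sqrt{-3604 + 68 \left(- \frac{23}{47}\right)^{2}} = \sqrt{-3604 + 68 \cdot \frac{529}{2209}} = \sqrt{-3604 + \frac{35972}{2209}} = \sqrt{- \frac{7925264}{2209}} = \frac{4 i \sqrt{495329}}{47}$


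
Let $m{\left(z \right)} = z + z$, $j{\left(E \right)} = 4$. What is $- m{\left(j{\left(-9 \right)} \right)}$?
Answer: $-8$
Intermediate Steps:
$m{\left(z \right)} = 2 z$
$- m{\left(j{\left(-9 \right)} \right)} = - 2 \cdot 4 = \left(-1\right) 8 = -8$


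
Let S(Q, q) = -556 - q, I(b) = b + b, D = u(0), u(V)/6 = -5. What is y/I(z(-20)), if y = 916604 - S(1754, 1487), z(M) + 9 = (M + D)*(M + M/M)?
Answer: 918647/1882 ≈ 488.12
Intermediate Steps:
u(V) = -30 (u(V) = 6*(-5) = -30)
D = -30
z(M) = -9 + (1 + M)*(-30 + M) (z(M) = -9 + (M - 30)*(M + M/M) = -9 + (-30 + M)*(M + 1) = -9 + (-30 + M)*(1 + M) = -9 + (1 + M)*(-30 + M))
I(b) = 2*b
y = 918647 (y = 916604 - (-556 - 1*1487) = 916604 - (-556 - 1487) = 916604 - 1*(-2043) = 916604 + 2043 = 918647)
y/I(z(-20)) = 918647/((2*(-39 + (-20)² - 29*(-20)))) = 918647/((2*(-39 + 400 + 580))) = 918647/((2*941)) = 918647/1882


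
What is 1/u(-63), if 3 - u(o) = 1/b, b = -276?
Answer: 276/829 ≈ 0.33293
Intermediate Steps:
u(o) = 829/276 (u(o) = 3 - 1/(-276) = 3 - 1*(-1/276) = 3 + 1/276 = 829/276)
1/u(-63) = 1/(829/276) = 276/829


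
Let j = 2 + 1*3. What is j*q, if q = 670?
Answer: 3350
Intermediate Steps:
j = 5 (j = 2 + 3 = 5)
j*q = 5*670 = 3350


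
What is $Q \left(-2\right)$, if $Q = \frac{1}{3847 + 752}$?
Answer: $- \frac{2}{4599} \approx -0.00043488$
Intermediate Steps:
$Q = \frac{1}{4599} \approx 0.00021744$
$Q \left(-2\right) = \frac{1}{4599} \left(-2\right) = - \frac{2}{4599}$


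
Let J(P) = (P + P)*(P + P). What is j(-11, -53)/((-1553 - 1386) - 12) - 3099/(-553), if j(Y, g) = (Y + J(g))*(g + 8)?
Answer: 288479274/1631903 ≈ 176.77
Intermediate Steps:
J(P) = 4*P**2 (J(P) = (2*P)*(2*P) = 4*P**2)
j(Y, g) = (8 + g)*(Y + 4*g**2) (j(Y, g) = (Y + 4*g**2)*(g + 8) = (Y + 4*g**2)*(8 + g) = (8 + g)*(Y + 4*g**2))
j(-11, -53)/((-1553 - 1386) - 12) - 3099/(-553) = (4*(-53)**3 + 8*(-11) + 32*(-53)**2 - 11*(-53))/((-1553 - 1386) - 12) - 3099/(-553) = (4*(-148877) - 88 + 32*2809 + 583)/(-2939 - 12) - 3099*(-1/553) = (-595508 - 88 + 89888 + 583)/(-2951) + 3099/553 = -505125*(-1/2951) + 3099/553 = 505125/2951 + 3099/553 = 288479274/1631903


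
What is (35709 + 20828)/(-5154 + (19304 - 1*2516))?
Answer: 56537/11634 ≈ 4.8596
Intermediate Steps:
(35709 + 20828)/(-5154 + (19304 - 1*2516)) = 56537/(-5154 + (19304 - 2516)) = 56537/(-5154 + 16788) = 56537/11634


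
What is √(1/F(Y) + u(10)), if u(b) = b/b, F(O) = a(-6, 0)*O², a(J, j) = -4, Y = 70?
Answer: √19599/140 ≈ 0.99997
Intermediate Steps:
F(O) = -4*O²
u(b) = 1
√(1/F(Y) + u(10)) = √(1/(-4*70²) + 1) = √(1/(-4*4900) + 1) = √(1/(-19600) + 1) = √(-1/19600 + 1) = √(19599/19600) = √19599/140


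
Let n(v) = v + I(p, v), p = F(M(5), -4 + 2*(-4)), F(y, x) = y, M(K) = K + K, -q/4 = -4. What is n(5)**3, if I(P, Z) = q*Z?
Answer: 614125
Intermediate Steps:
q = 16 (q = -4*(-4) = 16)
M(K) = 2*K
p = 10 (p = 2*5 = 10)
I(P, Z) = 16*Z
n(v) = 17*v (n(v) = v + 16*v = 17*v)
n(5)**3 = (17*5)**3 = 85**3 = 614125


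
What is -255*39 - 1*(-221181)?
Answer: 211236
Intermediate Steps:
-255*39 - 1*(-221181) = -15*663 + 221181 = -9945 + 221181 = 211236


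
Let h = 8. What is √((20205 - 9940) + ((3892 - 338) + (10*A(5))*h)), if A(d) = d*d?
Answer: √15819 ≈ 125.77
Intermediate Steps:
A(d) = d²
√((20205 - 9940) + ((3892 - 338) + (10*A(5))*h)) = √((20205 - 9940) + ((3892 - 338) + (10*5²)*8)) = √(10265 + (3554 + (10*25)*8)) = √(10265 + (3554 + 250*8)) = √(10265 + (3554 + 2000)) = √(10265 + 5554) = √15819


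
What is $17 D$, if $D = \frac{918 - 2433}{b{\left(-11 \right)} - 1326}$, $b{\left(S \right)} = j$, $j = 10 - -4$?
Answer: $\frac{25755}{1312} \approx 19.63$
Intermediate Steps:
$j = 14$ ($j = 10 + 4 = 14$)
$b{\left(S \right)} = 14$
$D = \frac{1515}{1312}$ ($D = \frac{918 - 2433}{14 - 1326} = - \frac{1515}{-1312} = \left(-1515\right) \left(- \frac{1}{1312}\right) = \frac{1515}{1312} \approx 1.1547$)
$17 D = 17 \cdot \frac{1515}{1312} = \frac{25755}{1312}$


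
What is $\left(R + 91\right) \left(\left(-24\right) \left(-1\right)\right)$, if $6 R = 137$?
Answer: $2732$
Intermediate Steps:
$R = \frac{137}{6}$ ($R = \frac{1}{6} \cdot 137 = \frac{137}{6} \approx 22.833$)
$\left(R + 91\right) \left(\left(-24\right) \left(-1\right)\right) = \left(\frac{137}{6} + 91\right) \left(\left(-24\right) \left(-1\right)\right) = \frac{683}{6} \cdot 24 = 2732$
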